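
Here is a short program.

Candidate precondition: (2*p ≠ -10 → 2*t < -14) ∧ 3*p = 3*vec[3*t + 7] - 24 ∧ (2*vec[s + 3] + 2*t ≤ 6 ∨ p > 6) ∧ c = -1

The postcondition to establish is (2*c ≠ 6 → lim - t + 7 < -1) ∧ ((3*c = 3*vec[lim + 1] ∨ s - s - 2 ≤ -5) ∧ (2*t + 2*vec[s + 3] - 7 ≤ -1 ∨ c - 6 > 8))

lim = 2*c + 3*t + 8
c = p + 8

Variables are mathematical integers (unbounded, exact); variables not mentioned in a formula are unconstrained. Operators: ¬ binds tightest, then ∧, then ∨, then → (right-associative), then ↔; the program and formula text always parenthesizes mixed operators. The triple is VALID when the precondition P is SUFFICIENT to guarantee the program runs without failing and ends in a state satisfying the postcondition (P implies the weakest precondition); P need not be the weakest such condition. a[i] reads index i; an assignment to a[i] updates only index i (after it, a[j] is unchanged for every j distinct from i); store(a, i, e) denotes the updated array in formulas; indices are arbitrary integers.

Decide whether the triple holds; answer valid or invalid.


Working backward. After the program, the postcondition (2*c ≠ 6 → lim - t + 7 < -1) ∧ ((3*c = 3*vec[lim + 1] ∨ s - s - 2 ≤ -5) ∧ (2*t + 2*vec[s + 3] - 7 ≤ -1 ∨ c - 6 > 8)) must hold; in canonical form it is (2*c ≠ 6 → lim < t - 8) ∧ 3*c = 3*vec[lim + 1] ∧ (2*vec[s + 3] + 2*t ≤ 6 ∨ c > 14).
Before c := p + 8: (2*p ≠ -10 → lim < t - 8) ∧ 3*p = 3*vec[lim + 1] - 24 ∧ (2*vec[s + 3] + 2*t ≤ 6 ∨ p > 6)
Before lim := 2*c + 3*t + 8: (2*p ≠ -10 → 2*c + 2*t < -16) ∧ 3*p = 3*vec[2*c + 3*t + 9] - 24 ∧ (2*vec[s + 3] + 2*t ≤ 6 ∨ p > 6)
The weakest precondition is (2*p ≠ -10 → 2*c + 2*t < -16) ∧ 3*p = 3*vec[2*c + 3*t + 9] - 24 ∧ (2*vec[s + 3] + 2*t ≤ 6 ∨ p > 6).
Check whether (2*p ≠ -10 → 2*t < -14) ∧ 3*p = 3*vec[3*t + 7] - 24 ∧ (2*vec[s + 3] + 2*t ≤ 6 ∨ p > 6) ∧ c = -1 implies it.
Every state satisfying the precondition satisfies the weakest precondition: the implication holds.
Answer: valid


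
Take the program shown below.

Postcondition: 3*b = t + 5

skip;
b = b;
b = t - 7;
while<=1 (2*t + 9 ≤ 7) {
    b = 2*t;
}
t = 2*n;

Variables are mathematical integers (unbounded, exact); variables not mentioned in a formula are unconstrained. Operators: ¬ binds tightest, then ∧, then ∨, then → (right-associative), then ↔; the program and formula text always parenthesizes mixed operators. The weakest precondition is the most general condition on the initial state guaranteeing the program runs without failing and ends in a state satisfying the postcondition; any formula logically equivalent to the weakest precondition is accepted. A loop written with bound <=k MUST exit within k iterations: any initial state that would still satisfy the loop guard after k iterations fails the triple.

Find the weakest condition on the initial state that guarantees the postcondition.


Working backward. After the program, 3*b = t + 5 must hold.
Before t := 2*n: 3*b = 2*n + 5
Before the loop (bound <=1), unroll the exhaustion recursion (WP_0 = exit-now case; WP_j = one more guarded iteration, up to j = 1):
  WP_0: (¬(2*t ≤ -2)) ∧ 3*b = 2*n + 5
  WP_1: (2*t ≤ -2 → ((¬(2*t ≤ -2)) ∧ 6*t = 2*n + 5)) ∧ ((¬(2*t ≤ -2)) → 3*b = 2*n + 5)
So before the loop: (2*t ≤ -2 → ((¬(2*t ≤ -2)) ∧ 6*t = 2*n + 5)) ∧ ((¬(2*t ≤ -2)) → 3*b = 2*n + 5)
Before b := t - 7: (2*t ≤ -2 → ((¬(2*t ≤ -2)) ∧ 6*t = 2*n + 5)) ∧ ((¬(2*t ≤ -2)) → 3*t = 2*n + 26)
Before b := b: (2*t ≤ -2 → ((¬(2*t ≤ -2)) ∧ 6*t = 2*n + 5)) ∧ ((¬(2*t ≤ -2)) → 3*t = 2*n + 26)
Before skip: (2*t ≤ -2 → ((¬(2*t ≤ -2)) ∧ 6*t = 2*n + 5)) ∧ ((¬(2*t ≤ -2)) → 3*t = 2*n + 26)
Answer: WP = (2*t ≤ -2 → ((¬(2*t ≤ -2)) ∧ 6*t = 2*n + 5)) ∧ ((¬(2*t ≤ -2)) → 3*t = 2*n + 26)


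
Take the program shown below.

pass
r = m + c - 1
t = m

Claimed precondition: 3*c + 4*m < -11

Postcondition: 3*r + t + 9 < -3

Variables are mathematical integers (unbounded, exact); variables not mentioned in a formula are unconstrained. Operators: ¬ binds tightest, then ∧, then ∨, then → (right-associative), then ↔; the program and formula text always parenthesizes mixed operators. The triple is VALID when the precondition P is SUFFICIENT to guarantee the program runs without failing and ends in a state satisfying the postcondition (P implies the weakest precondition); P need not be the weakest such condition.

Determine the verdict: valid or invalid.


Working backward. After the program, the postcondition 3*r + t + 9 < -3 must hold; in canonical form it is 3*r + t < -12.
Before t := m: m + 3*r < -12
Before r := m + c - 1: 3*c + 4*m < -9
Before skip: 3*c + 4*m < -9
The weakest precondition is 3*c + 4*m < -9.
Check whether 3*c + 4*m < -11 implies it.
Every state satisfying the precondition satisfies the weakest precondition: the implication holds.
Answer: valid


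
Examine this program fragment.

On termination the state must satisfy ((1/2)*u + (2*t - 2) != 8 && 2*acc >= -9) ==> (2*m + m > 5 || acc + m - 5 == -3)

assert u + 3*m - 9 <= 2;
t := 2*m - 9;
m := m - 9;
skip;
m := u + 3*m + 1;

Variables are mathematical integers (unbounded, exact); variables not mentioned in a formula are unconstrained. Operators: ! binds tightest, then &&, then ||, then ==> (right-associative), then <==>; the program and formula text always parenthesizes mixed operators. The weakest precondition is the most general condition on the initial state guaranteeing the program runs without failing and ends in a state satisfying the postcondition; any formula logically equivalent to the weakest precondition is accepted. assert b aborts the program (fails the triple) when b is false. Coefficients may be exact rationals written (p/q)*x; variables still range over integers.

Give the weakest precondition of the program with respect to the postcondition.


Working backward. After the program, the postcondition ((1/2)*u + (2*t - 2) != 8 && 2*acc >= -9) ==> (2*m + m > 5 || acc + m - 5 == -3) must hold; in canonical form it is (2*t + (1/2)*u != 10 && 2*acc >= -9) ==> (3*m > 5 || acc + m == 2).
Before m := u + 3*m + 1: (2*t + (1/2)*u != 10 && 2*acc >= -9) ==> (9*m + 3*u > 2 || acc + 3*m + u == 1)
Before skip: (2*t + (1/2)*u != 10 && 2*acc >= -9) ==> (9*m + 3*u > 2 || acc + 3*m + u == 1)
Before m := m - 9: (2*t + (1/2)*u != 10 && 2*acc >= -9) ==> (9*m + 3*u > 83 || acc + 3*m + u == 28)
Before t := 2*m - 9: (4*m + (1/2)*u != 28 && 2*acc >= -9) ==> (9*m + 3*u > 83 || acc + 3*m + u == 28)
Before assert u + 3*m - 9 <= 2: 3*m + u <= 11 && ((4*m + (1/2)*u != 28 && 2*acc >= -9) ==> (9*m + 3*u > 83 || acc + 3*m + u == 28))
Answer: WP = 3*m + u <= 11 && ((4*m + (1/2)*u != 28 && 2*acc >= -9) ==> (9*m + 3*u > 83 || acc + 3*m + u == 28))


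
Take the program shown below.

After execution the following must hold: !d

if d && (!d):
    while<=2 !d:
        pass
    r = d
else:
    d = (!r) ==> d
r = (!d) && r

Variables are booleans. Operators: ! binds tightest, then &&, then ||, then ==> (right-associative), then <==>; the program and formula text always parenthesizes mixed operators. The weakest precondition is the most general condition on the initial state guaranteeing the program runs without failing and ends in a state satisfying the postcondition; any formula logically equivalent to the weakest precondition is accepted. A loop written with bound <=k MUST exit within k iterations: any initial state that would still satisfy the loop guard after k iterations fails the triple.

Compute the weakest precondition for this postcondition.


Working backward. After the program, !d must hold.
Before r := (!d) && r: !d
Then branch requires ((!d) ==> (d && (d ==> (!d)))) && (d ==> (!d)); else branch requires !((!r) ==> d).
Before the if: !((!r) ==> d)
Answer: WP = !((!r) ==> d)


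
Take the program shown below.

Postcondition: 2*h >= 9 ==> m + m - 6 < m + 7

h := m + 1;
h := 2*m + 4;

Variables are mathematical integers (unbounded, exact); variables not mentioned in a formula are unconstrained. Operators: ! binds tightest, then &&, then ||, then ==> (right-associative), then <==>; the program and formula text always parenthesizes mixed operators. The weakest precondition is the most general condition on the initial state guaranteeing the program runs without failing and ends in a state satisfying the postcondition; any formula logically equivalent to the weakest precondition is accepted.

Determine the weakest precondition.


Working backward. After the program, the postcondition 2*h >= 9 ==> m + m - 6 < m + 7 must hold; in canonical form it is 2*h >= 9 ==> m < 13.
Before h := 2*m + 4: 4*m >= 1 ==> m < 13
Before h := m + 1: 4*m >= 1 ==> m < 13
Answer: WP = 4*m >= 1 ==> m < 13


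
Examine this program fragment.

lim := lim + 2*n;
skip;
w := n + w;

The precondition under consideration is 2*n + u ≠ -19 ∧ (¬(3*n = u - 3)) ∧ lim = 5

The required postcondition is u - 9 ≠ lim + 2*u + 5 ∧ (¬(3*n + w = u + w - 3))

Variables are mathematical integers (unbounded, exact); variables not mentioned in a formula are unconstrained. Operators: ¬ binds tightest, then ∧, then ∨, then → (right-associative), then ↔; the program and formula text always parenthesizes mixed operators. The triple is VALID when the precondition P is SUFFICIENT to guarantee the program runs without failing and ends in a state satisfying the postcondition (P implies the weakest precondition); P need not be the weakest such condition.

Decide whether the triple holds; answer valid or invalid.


Working backward. After the program, the postcondition u - 9 ≠ lim + 2*u + 5 ∧ (¬(3*n + w = u + w - 3)) must hold; in canonical form it is lim + u ≠ -14 ∧ (¬(3*n = u - 3)).
Before w := n + w: lim + u ≠ -14 ∧ (¬(3*n = u - 3))
Before skip: lim + u ≠ -14 ∧ (¬(3*n = u - 3))
Before lim := lim + 2*n: lim + 2*n + u ≠ -14 ∧ (¬(3*n = u - 3))
The weakest precondition is lim + 2*n + u ≠ -14 ∧ (¬(3*n = u - 3)).
Check whether 2*n + u ≠ -19 ∧ (¬(3*n = u - 3)) ∧ lim = 5 implies it.
Every state satisfying the precondition satisfies the weakest precondition: the implication holds.
Answer: valid


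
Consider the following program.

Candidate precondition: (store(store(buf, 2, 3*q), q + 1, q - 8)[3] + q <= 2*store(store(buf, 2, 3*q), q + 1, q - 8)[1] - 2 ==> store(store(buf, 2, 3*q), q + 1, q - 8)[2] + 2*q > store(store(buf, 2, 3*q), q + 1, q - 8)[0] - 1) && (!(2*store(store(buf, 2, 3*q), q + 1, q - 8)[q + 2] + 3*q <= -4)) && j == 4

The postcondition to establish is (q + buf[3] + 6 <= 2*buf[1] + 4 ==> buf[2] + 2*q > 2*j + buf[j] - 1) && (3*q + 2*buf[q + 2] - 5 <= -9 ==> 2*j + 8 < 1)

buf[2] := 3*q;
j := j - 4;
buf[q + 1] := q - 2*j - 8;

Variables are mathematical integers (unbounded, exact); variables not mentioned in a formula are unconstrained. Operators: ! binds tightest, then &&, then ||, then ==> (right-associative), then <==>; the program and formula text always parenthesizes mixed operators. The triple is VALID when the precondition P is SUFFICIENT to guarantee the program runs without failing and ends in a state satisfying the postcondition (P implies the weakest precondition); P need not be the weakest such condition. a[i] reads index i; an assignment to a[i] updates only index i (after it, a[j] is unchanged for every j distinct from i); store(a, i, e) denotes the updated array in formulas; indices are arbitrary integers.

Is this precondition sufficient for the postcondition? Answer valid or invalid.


Working backward. After the program, the postcondition (q + buf[3] + 6 <= 2*buf[1] + 4 ==> buf[2] + 2*q > 2*j + buf[j] - 1) && (3*q + 2*buf[q + 2] - 5 <= -9 ==> 2*j + 8 < 1) must hold; in canonical form it is (buf[3] + q <= 2*buf[1] - 2 ==> buf[2] + 2*q > buf[j] + 2*j - 1) && (2*buf[q + 2] + 3*q <= -4 ==> 2*j < -7).
Before buf[q + 1] := q - 2*j - 8: (store(buf, q + 1, -2*j + q - 8)[3] + q <= 2*store(buf, q + 1, -2*j + q - 8)[1] - 2 ==> store(buf, q + 1, -2*j + q - 8)[2] + 2*q > store(buf, q + 1, -2*j + q - 8)[j] + 2*j - 1) && (2*store(buf, q + 1, -2*j + q - 8)[q + 2] + 3*q <= -4 ==> 2*j < -7)
Before j := j - 4: (store(buf, q + 1, -2*j + q)[3] + q <= 2*store(buf, q + 1, -2*j + q)[1] - 2 ==> store(buf, q + 1, -2*j + q)[2] + 2*q > store(buf, q + 1, -2*j + q)[j - 4] + 2*j - 9) && (2*store(buf, q + 1, -2*j + q)[q + 2] + 3*q <= -4 ==> 2*j < 1)
Before buf[2] := 3*q: (store(store(buf, 2, 3*q), q + 1, -2*j + q)[3] + q <= 2*store(store(buf, 2, 3*q), q + 1, -2*j + q)[1] - 2 ==> store(store(buf, 2, 3*q), q + 1, -2*j + q)[2] + 2*q > store(store(buf, 2, 3*q), q + 1, -2*j + q)[j - 4] + 2*j - 9) && (2*store(store(buf, 2, 3*q), q + 1, -2*j + q)[q + 2] + 3*q <= -4 ==> 2*j < 1)
The weakest precondition is (store(store(buf, 2, 3*q), q + 1, -2*j + q)[3] + q <= 2*store(store(buf, 2, 3*q), q + 1, -2*j + q)[1] - 2 ==> store(store(buf, 2, 3*q), q + 1, -2*j + q)[2] + 2*q > store(store(buf, 2, 3*q), q + 1, -2*j + q)[j - 4] + 2*j - 9) && (2*store(store(buf, 2, 3*q), q + 1, -2*j + q)[q + 2] + 3*q <= -4 ==> 2*j < 1).
Check whether (store(store(buf, 2, 3*q), q + 1, q - 8)[3] + q <= 2*store(store(buf, 2, 3*q), q + 1, q - 8)[1] - 2 ==> store(store(buf, 2, 3*q), q + 1, q - 8)[2] + 2*q > store(store(buf, 2, 3*q), q + 1, q - 8)[0] - 1) && (!(2*store(store(buf, 2, 3*q), q + 1, q - 8)[q + 2] + 3*q <= -4)) && j == 4 implies it.
Every state satisfying the precondition satisfies the weakest precondition: the implication holds.
Answer: valid


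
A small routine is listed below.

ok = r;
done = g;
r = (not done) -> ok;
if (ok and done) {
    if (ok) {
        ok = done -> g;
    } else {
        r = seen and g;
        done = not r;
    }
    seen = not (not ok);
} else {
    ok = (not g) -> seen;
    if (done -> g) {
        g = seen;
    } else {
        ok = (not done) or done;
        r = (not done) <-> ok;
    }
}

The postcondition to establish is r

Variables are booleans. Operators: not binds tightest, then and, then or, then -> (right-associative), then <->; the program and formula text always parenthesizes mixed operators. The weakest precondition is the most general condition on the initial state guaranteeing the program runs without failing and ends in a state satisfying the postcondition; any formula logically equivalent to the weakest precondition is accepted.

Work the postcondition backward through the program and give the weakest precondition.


Working backward. After the program, r must hold.
Then branch requires (ok -> r) and ((not ok) -> (seen and g)); else branch requires ((done -> g) -> r) and ((not (done -> g)) -> (not done)).
Before the if: ((ok and done) -> ((ok -> r) and ((not ok) -> (seen and g)))) and ((not (ok and done)) -> (((done -> g) -> r) and ((not (done -> g)) -> (not done))))
Before r := (not done) -> ok: ((ok and done) -> ((ok -> ((not done) -> ok)) and ((not ok) -> (seen and g)))) and ((not (ok and done)) -> (((done -> g) -> ((not done) -> ok)) and ((not (done -> g)) -> (not done))))
Before done := g: ((ok and g) -> ((ok -> ((not g) -> ok)) and ((not ok) -> (seen and g)))) and ((not (ok and g)) -> ((not g) -> ok))
Before ok := r: ((r and g) -> ((r -> ((not g) -> r)) and ((not r) -> (seen and g)))) and ((not (r and g)) -> ((not g) -> r))
Answer: WP = ((r and g) -> ((r -> ((not g) -> r)) and ((not r) -> (seen and g)))) and ((not (r and g)) -> ((not g) -> r))


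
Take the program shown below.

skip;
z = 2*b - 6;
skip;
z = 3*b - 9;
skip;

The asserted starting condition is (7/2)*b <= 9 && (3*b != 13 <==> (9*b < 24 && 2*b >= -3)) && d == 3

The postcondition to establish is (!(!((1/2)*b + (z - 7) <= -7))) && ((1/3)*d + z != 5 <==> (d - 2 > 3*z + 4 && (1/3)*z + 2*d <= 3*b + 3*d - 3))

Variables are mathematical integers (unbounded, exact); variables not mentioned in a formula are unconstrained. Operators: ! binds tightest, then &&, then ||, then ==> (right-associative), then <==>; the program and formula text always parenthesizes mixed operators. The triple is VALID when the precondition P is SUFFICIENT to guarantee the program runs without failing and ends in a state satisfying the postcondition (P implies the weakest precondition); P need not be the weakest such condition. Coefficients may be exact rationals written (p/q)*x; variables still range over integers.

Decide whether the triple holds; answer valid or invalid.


Working backward. After the program, the postcondition (!(!((1/2)*b + (z - 7) <= -7))) && ((1/3)*d + z != 5 <==> (d - 2 > 3*z + 4 && (1/3)*z + 2*d <= 3*b + 3*d - 3)) must hold; in canonical form it is (1/2)*b + z <= 0 && ((1/3)*d + z != 5 <==> (d > 3*z + 6 && (1/3)*z <= 3*b + d - 3)).
Before skip: (1/2)*b + z <= 0 && ((1/3)*d + z != 5 <==> (d > 3*z + 6 && (1/3)*z <= 3*b + d - 3))
Before z := 3*b - 9: (7/2)*b <= 9 && (3*b + (1/3)*d != 14 <==> (d > 9*b - 21 && 2*b + d >= 0))
Before skip: (7/2)*b <= 9 && (3*b + (1/3)*d != 14 <==> (d > 9*b - 21 && 2*b + d >= 0))
Before z := 2*b - 6: (7/2)*b <= 9 && (3*b + (1/3)*d != 14 <==> (d > 9*b - 21 && 2*b + d >= 0))
Before skip: (7/2)*b <= 9 && (3*b + (1/3)*d != 14 <==> (d > 9*b - 21 && 2*b + d >= 0))
The weakest precondition is (7/2)*b <= 9 && (3*b + (1/3)*d != 14 <==> (d > 9*b - 21 && 2*b + d >= 0)).
Check whether (7/2)*b <= 9 && (3*b != 13 <==> (9*b < 24 && 2*b >= -3)) && d == 3 implies it.
Every state satisfying the precondition satisfies the weakest precondition: the implication holds.
Answer: valid


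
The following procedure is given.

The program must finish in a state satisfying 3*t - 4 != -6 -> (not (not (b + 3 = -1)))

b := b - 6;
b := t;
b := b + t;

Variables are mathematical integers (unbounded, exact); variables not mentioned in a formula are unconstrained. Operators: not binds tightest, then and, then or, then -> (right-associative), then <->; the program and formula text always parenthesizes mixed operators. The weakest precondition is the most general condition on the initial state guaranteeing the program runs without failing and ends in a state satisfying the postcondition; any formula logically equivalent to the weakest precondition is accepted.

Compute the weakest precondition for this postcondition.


Working backward. After the program, the postcondition 3*t - 4 != -6 -> (not (not (b + 3 = -1))) must hold; in canonical form it is 3*t != -2 -> b = -4.
Before b := b + t: 3*t != -2 -> b + t = -4
Before b := t: 3*t != -2 -> 2*t = -4
Before b := b - 6: 3*t != -2 -> 2*t = -4
Answer: WP = 3*t != -2 -> 2*t = -4


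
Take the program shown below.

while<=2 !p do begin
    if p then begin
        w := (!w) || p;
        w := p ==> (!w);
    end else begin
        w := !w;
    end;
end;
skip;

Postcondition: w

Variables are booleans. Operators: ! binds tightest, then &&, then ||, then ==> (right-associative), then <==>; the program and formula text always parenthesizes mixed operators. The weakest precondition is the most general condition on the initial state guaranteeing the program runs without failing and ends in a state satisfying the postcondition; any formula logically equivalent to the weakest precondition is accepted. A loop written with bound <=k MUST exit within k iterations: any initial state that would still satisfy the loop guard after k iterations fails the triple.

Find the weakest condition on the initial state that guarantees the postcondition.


Working backward. After the program, w must hold.
Before skip: w
Before the loop (bound <=2), unroll the exhaustion recursion (WP_0 = exit-now case; WP_j = one more guarded iteration, up to j = 2):
  WP_0: p && w
  WP_1: ((!p) ==> ((p ==> (p && (p ==> (!((!w) || p))))) && ((!p) ==> (p && (!w))))) && (p ==> w)
  WP_2: ((!p) ==> ((p ==> (((!p) ==> ((p ==> (p && (p ==> (!((!(p ==> (!((!w) || p)))) || p))))) && ((!p) ==> (p && (!(p ==> (!((!w) || p)))))))) && (p ==> (p ==> (!((!w) || p)))))) && ((!p) ==> (((!p) ==> ((p ==> (p && (p ==> (!(w || p))))) && ((!p) ==> (p && w)))) && (p ==> (!w)))))) && (p ==> w)
So before the loop: ((!p) ==> ((p ==> (((!p) ==> ((p ==> (p && (p ==> (!((!(p ==> (!((!w) || p)))) || p))))) && ((!p) ==> (p && (!(p ==> (!((!w) || p)))))))) && (p ==> (p ==> (!((!w) || p)))))) && ((!p) ==> (((!p) ==> ((p ==> (p && (p ==> (!(w || p))))) && ((!p) ==> (p && w)))) && (p ==> (!w)))))) && (p ==> w)
Answer: WP = ((!p) ==> ((p ==> (((!p) ==> ((p ==> (p && (p ==> (!((!(p ==> (!((!w) || p)))) || p))))) && ((!p) ==> (p && (!(p ==> (!((!w) || p)))))))) && (p ==> (p ==> (!((!w) || p)))))) && ((!p) ==> (((!p) ==> ((p ==> (p && (p ==> (!(w || p))))) && ((!p) ==> (p && w)))) && (p ==> (!w)))))) && (p ==> w)


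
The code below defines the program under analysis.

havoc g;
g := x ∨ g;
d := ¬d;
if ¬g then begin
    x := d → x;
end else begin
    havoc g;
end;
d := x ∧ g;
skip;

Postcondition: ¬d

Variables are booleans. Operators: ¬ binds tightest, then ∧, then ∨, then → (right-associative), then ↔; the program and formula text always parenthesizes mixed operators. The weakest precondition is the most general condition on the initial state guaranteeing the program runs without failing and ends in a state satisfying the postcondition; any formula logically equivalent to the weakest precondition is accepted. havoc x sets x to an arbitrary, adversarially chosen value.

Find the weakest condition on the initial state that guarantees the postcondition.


Working backward. After the program, ¬d must hold.
Before skip: ¬d
Before d := x ∧ g: ¬(x ∧ g)
Then branch requires ¬((d → x) ∧ g); else branch requires ¬x.
Before the if: ((¬g) → (¬((d → x) ∧ g))) ∧ (g → (¬x))
Before d := ¬d: ((¬g) → (¬(((¬d) → x) ∧ g))) ∧ (g → (¬x))
Before g := x ∨ g: ((¬(x ∨ g)) → (¬(((¬d) → x) ∧ (x ∨ g)))) ∧ ((x ∨ g) → (¬x))
Before havoc g: (¬x) ∧ ((¬x) → (¬(((¬d) → x) ∧ x))) ∧ (x → (¬x))
Answer: WP = (¬x) ∧ ((¬x) → (¬(((¬d) → x) ∧ x))) ∧ (x → (¬x))


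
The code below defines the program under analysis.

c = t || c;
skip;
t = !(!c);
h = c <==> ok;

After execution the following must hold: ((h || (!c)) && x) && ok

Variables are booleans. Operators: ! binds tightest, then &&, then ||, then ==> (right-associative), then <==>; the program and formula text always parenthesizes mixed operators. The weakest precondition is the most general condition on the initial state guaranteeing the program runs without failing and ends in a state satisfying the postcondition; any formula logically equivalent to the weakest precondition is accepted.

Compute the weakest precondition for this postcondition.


Working backward. After the program, the postcondition ((h || (!c)) && x) && ok must hold; in canonical form it is (h || (!c)) && x && ok.
Before h := c <==> ok: ((c <==> ok) || (!c)) && x && ok
Before t := !(!c): ((c <==> ok) || (!c)) && x && ok
Before skip: ((c <==> ok) || (!c)) && x && ok
Before c := t || c: (((t || c) <==> ok) || (!(t || c))) && x && ok
Answer: WP = (((t || c) <==> ok) || (!(t || c))) && x && ok


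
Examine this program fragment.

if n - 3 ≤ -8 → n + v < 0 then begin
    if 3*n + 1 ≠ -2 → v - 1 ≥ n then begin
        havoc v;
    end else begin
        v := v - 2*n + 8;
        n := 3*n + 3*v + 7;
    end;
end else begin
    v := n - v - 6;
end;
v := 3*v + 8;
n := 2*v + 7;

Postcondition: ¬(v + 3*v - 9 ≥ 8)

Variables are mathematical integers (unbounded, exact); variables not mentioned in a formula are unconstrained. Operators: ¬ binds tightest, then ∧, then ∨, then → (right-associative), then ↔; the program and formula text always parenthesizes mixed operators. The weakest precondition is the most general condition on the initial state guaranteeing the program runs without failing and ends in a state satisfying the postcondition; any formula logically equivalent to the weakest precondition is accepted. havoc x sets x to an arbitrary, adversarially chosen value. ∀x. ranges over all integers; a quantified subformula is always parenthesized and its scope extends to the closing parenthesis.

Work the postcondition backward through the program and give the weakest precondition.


Working backward. After the program, the postcondition ¬(v + 3*v - 9 ≥ 8) must hold; in canonical form it is ¬(4*v ≥ 17).
Before n := 2*v + 7: ¬(4*v ≥ 17)
Before v := 3*v + 8: ¬(12*v ≥ -15)
Then branch requires ((3*n ≠ -3 → v ≥ n + 1) → (∀v_1. (¬(12*v_1 ≥ -15)))) ∧ ((¬(3*n ≠ -3 → v ≥ n + 1)) → (¬(12*v ≥ 24*n - 111))); else branch requires ¬(12*n ≥ 12*v + 57).
Before the if: ((n ≤ -5 → n + v < 0) → (((3*n ≠ -3 → v ≥ n + 1) → (∀v_1. (¬(12*v_1 ≥ -15)))) ∧ ((¬(3*n ≠ -3 → v ≥ n + 1)) → (¬(12*v ≥ 24*n - 111))))) ∧ ((¬(n ≤ -5 → n + v < 0)) → (¬(12*n ≥ 12*v + 57)))
Answer: WP = ((n ≤ -5 → n + v < 0) → (((3*n ≠ -3 → v ≥ n + 1) → (∀v_1. (¬(12*v_1 ≥ -15)))) ∧ ((¬(3*n ≠ -3 → v ≥ n + 1)) → (¬(12*v ≥ 24*n - 111))))) ∧ ((¬(n ≤ -5 → n + v < 0)) → (¬(12*n ≥ 12*v + 57)))


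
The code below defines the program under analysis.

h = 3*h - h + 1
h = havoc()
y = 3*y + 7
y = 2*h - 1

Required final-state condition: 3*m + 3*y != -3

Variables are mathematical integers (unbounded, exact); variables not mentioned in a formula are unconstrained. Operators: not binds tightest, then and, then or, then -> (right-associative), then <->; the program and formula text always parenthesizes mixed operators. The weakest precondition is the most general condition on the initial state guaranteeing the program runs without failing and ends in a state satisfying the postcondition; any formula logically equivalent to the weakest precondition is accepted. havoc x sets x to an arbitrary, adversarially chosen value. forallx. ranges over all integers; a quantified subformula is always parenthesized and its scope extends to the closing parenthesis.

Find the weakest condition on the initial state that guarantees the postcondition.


Working backward. After the program, 3*m + 3*y != -3 must hold.
Before y := 2*h - 1: 6*h + 3*m != 0
Before y := 3*y + 7: 6*h + 3*m != 0
Before havoc h: forall h_1. 6*h_1 + 3*m != 0
Before h := 3*h - h + 1: forall h_1. 6*h_1 + 3*m != 0
Answer: WP = forall h_1. 6*h_1 + 3*m != 0


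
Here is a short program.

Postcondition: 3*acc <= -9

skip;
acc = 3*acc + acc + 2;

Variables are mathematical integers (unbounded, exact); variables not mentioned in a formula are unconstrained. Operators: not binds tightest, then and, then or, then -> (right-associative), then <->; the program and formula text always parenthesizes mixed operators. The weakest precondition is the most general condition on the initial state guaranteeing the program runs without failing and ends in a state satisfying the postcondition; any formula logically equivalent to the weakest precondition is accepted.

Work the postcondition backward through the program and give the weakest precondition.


Working backward. After the program, 3*acc <= -9 must hold.
Before acc := 3*acc + acc + 2: 12*acc <= -15
Before skip: 12*acc <= -15
Answer: WP = 12*acc <= -15


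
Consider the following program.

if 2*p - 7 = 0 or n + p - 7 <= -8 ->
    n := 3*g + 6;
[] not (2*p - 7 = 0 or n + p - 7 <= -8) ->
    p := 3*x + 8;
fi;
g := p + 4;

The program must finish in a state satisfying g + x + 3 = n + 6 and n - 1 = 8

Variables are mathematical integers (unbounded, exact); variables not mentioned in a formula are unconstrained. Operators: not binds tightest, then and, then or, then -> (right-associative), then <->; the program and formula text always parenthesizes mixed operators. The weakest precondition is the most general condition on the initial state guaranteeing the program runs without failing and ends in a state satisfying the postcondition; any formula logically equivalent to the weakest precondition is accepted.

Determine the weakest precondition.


Working backward. After the program, the postcondition g + x + 3 = n + 6 and n - 1 = 8 must hold; in canonical form it is g + x = n + 3 and n = 9.
Before g := p + 4: p + x = n - 1 and n = 9
Then branch requires p + x = 3*g + 5 and 3*g = 3; else branch requires 4*x = n - 9 and n = 9.
Before the if: ((2*p = 7 or n + p <= -1) -> (p + x = 3*g + 5 and 3*g = 3)) and ((not (2*p = 7 or n + p <= -1)) -> (4*x = n - 9 and n = 9))
Answer: WP = ((2*p = 7 or n + p <= -1) -> (p + x = 3*g + 5 and 3*g = 3)) and ((not (2*p = 7 or n + p <= -1)) -> (4*x = n - 9 and n = 9))


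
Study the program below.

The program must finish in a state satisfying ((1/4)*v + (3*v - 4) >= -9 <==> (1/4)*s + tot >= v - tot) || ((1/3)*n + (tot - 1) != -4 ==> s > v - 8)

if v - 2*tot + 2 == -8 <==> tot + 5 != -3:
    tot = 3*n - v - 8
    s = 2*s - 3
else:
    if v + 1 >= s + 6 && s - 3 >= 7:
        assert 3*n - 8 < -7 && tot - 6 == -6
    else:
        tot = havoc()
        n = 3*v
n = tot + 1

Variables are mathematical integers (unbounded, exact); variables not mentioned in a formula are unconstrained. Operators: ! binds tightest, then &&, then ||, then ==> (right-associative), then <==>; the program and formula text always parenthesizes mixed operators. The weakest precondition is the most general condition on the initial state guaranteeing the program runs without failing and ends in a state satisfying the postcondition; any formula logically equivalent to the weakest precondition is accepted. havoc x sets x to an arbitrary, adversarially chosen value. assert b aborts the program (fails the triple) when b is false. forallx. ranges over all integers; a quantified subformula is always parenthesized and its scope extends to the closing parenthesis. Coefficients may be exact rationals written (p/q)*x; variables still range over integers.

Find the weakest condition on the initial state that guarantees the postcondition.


Working backward. After the program, the postcondition ((1/4)*v + (3*v - 4) >= -9 <==> (1/4)*s + tot >= v - tot) || ((1/3)*n + (tot - 1) != -4 ==> s > v - 8) must hold; in canonical form it is ((13/4)*v >= -5 <==> (1/4)*s + 2*tot >= v) || ((1/3)*n + tot != -3 ==> s > v - 8).
Before n := tot + 1: ((13/4)*v >= -5 <==> (1/4)*s + 2*tot >= v) || ((4/3)*tot != -10/3 ==> s > v - 8)
Then branch requires ((13/4)*v >= -5 <==> 6*n + (1/2)*s >= 3*v + 67/4) || (4*n != (4/3)*v + 22/3 ==> 2*s > v - 5); else branch requires ((v >= s + 5 && s >= 10) ==> (3*n < 1 && tot == 0 && (((13/4)*v >= -5 <==> (1/4)*s + 2*tot >= v) || ((4/3)*tot != -10/3 ==> s > v - 8)))) && ((!(v >= s + 5 && s >= 10)) ==> (forall tot_1. (((13/4)*v >= -5 <==> (1/4)*s + 2*tot_1 >= v) || ((4/3)*tot_1 != -10/3 ==> s > v - 8)))).
Before the if: ((v == 2*tot - 10 <==> tot != -8) ==> (((13/4)*v >= -5 <==> 6*n + (1/2)*s >= 3*v + 67/4) || (4*n != (4/3)*v + 22/3 ==> 2*s > v - 5))) && ((!(v == 2*tot - 10 <==> tot != -8)) ==> (((v >= s + 5 && s >= 10) ==> (3*n < 1 && tot == 0 && (((13/4)*v >= -5 <==> (1/4)*s + 2*tot >= v) || ((4/3)*tot != -10/3 ==> s > v - 8)))) && ((!(v >= s + 5 && s >= 10)) ==> (forall tot_1. (((13/4)*v >= -5 <==> (1/4)*s + 2*tot_1 >= v) || ((4/3)*tot_1 != -10/3 ==> s > v - 8))))))
Answer: WP = ((v == 2*tot - 10 <==> tot != -8) ==> (((13/4)*v >= -5 <==> 6*n + (1/2)*s >= 3*v + 67/4) || (4*n != (4/3)*v + 22/3 ==> 2*s > v - 5))) && ((!(v == 2*tot - 10 <==> tot != -8)) ==> (((v >= s + 5 && s >= 10) ==> (3*n < 1 && tot == 0 && (((13/4)*v >= -5 <==> (1/4)*s + 2*tot >= v) || ((4/3)*tot != -10/3 ==> s > v - 8)))) && ((!(v >= s + 5 && s >= 10)) ==> (forall tot_1. (((13/4)*v >= -5 <==> (1/4)*s + 2*tot_1 >= v) || ((4/3)*tot_1 != -10/3 ==> s > v - 8))))))


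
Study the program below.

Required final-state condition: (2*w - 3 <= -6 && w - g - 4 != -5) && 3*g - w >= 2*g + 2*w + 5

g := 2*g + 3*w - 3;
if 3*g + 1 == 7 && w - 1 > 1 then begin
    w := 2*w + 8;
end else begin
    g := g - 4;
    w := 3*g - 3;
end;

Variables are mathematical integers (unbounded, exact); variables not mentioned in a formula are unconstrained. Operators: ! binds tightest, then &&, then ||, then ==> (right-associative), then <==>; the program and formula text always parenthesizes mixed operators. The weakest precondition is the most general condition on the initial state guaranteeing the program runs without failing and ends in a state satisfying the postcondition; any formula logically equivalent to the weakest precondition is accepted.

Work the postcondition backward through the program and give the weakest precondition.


Working backward. After the program, the postcondition (2*w - 3 <= -6 && w - g - 4 != -5) && 3*g - w >= 2*g + 2*w + 5 must hold; in canonical form it is 2*w <= -3 && w != g - 1 && g >= 3*w + 5.
Then branch requires 4*w <= -19 && 2*w != g - 9 && g >= 6*w + 29; else branch requires 6*g <= 27 && 2*g != 10 && 8*g <= 36.
Before the if: ((3*g == 6 && w > 2) ==> (4*w <= -19 && 2*w != g - 9 && g >= 6*w + 29)) && ((!(3*g == 6 && w > 2)) ==> (6*g <= 27 && 2*g != 10 && 8*g <= 36))
Before g := 2*g + 3*w - 3: ((6*g + 9*w == 15 && w > 2) ==> (4*w <= -19 && 2*g + w != 12 && 2*g >= 3*w + 32)) && ((!(6*g + 9*w == 15 && w > 2)) ==> (12*g + 18*w <= 45 && 4*g + 6*w != 16 && 16*g + 24*w <= 60))
Answer: WP = ((6*g + 9*w == 15 && w > 2) ==> (4*w <= -19 && 2*g + w != 12 && 2*g >= 3*w + 32)) && ((!(6*g + 9*w == 15 && w > 2)) ==> (12*g + 18*w <= 45 && 4*g + 6*w != 16 && 16*g + 24*w <= 60))


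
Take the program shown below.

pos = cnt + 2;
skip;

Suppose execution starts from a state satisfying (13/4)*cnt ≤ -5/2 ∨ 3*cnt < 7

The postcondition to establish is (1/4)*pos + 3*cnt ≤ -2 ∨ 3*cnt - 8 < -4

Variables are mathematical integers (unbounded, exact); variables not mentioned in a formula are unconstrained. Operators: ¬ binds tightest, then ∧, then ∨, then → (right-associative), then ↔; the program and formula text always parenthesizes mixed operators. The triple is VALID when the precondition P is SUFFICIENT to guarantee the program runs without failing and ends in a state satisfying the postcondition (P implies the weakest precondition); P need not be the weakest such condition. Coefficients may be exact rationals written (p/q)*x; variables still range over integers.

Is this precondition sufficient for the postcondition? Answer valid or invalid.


Working backward. After the program, the postcondition (1/4)*pos + 3*cnt ≤ -2 ∨ 3*cnt - 8 < -4 must hold; in canonical form it is 3*cnt + (1/4)*pos ≤ -2 ∨ 3*cnt < 4.
Before skip: 3*cnt + (1/4)*pos ≤ -2 ∨ 3*cnt < 4
Before pos := cnt + 2: (13/4)*cnt ≤ -5/2 ∨ 3*cnt < 4
The weakest precondition is (13/4)*cnt ≤ -5/2 ∨ 3*cnt < 4.
Check whether (13/4)*cnt ≤ -5/2 ∨ 3*cnt < 7 implies it.
Countermodel: at the initial state cnt = 2, the precondition holds but the weakest precondition fails.
Answer: invalid


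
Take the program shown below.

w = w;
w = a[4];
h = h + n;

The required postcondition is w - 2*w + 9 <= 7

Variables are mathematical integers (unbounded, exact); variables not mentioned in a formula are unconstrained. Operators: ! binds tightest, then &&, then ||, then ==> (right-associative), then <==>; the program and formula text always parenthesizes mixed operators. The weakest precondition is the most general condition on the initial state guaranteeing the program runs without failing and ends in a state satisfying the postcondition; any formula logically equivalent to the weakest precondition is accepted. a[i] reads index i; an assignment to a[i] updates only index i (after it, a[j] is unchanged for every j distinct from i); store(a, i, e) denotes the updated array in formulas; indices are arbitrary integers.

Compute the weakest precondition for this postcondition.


Working backward. After the program, the postcondition w - 2*w + 9 <= 7 must hold; in canonical form it is w >= 2.
Before h := h + n: w >= 2
Before w := a[4]: a[4] >= 2
Before w := w: a[4] >= 2
Answer: WP = a[4] >= 2


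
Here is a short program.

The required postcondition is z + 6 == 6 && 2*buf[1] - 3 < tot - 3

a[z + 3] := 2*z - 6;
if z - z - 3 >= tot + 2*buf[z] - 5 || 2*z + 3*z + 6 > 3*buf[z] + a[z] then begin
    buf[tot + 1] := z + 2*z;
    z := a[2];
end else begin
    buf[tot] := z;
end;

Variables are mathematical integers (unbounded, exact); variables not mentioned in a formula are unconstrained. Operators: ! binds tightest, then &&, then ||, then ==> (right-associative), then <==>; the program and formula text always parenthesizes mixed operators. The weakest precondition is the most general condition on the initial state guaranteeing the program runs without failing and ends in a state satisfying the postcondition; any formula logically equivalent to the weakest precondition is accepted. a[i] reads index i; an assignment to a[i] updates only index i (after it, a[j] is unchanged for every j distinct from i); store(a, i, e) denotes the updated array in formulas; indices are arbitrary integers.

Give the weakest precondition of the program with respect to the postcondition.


Working backward. After the program, the postcondition z + 6 == 6 && 2*buf[1] - 3 < tot - 3 must hold; in canonical form it is z == 0 && 2*buf[1] < tot.
Then branch requires a[2] == 0 && 2*store(buf, tot + 1, 3*z)[1] < tot; else branch requires z == 0 && 2*store(buf, tot, z)[1] < tot.
Before the if: ((2*buf[z] + tot <= 2 || 5*z > a[z] + 3*buf[z] - 6) ==> (a[2] == 0 && 2*store(buf, tot + 1, 3*z)[1] < tot)) && ((!(2*buf[z] + tot <= 2 || 5*z > a[z] + 3*buf[z] - 6)) ==> (z == 0 && 2*store(buf, tot, z)[1] < tot))
Before a[z + 3] := 2*z - 6: ((2*buf[z] + tot <= 2 || 5*z > 3*buf[z] + store(a, z + 3, 2*z - 6)[z] - 6) ==> (store(a, z + 3, 2*z - 6)[2] == 0 && 2*store(buf, tot + 1, 3*z)[1] < tot)) && ((!(2*buf[z] + tot <= 2 || 5*z > 3*buf[z] + store(a, z + 3, 2*z - 6)[z] - 6)) ==> (z == 0 && 2*store(buf, tot, z)[1] < tot))
Answer: WP = ((2*buf[z] + tot <= 2 || 5*z > 3*buf[z] + store(a, z + 3, 2*z - 6)[z] - 6) ==> (store(a, z + 3, 2*z - 6)[2] == 0 && 2*store(buf, tot + 1, 3*z)[1] < tot)) && ((!(2*buf[z] + tot <= 2 || 5*z > 3*buf[z] + store(a, z + 3, 2*z - 6)[z] - 6)) ==> (z == 0 && 2*store(buf, tot, z)[1] < tot))


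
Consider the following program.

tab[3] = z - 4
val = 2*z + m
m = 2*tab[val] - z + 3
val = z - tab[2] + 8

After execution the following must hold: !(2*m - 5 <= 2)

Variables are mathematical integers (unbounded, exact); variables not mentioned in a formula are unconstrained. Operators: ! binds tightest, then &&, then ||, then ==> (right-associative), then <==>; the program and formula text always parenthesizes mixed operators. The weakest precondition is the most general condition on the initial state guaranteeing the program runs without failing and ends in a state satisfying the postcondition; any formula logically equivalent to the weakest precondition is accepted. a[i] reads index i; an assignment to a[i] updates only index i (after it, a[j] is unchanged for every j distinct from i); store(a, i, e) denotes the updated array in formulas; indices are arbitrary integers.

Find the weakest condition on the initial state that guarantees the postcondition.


Working backward. After the program, the postcondition !(2*m - 5 <= 2) must hold; in canonical form it is !(2*m <= 7).
Before val := z - tab[2] + 8: !(2*m <= 7)
Before m := 2*tab[val] - z + 3: !(4*tab[val] <= 2*z + 1)
Before val := 2*z + m: !(4*tab[m + 2*z] <= 2*z + 1)
Before tab[3] := z - 4: !(4*store(tab, 3, z - 4)[m + 2*z] <= 2*z + 1)
Answer: WP = !(4*store(tab, 3, z - 4)[m + 2*z] <= 2*z + 1)


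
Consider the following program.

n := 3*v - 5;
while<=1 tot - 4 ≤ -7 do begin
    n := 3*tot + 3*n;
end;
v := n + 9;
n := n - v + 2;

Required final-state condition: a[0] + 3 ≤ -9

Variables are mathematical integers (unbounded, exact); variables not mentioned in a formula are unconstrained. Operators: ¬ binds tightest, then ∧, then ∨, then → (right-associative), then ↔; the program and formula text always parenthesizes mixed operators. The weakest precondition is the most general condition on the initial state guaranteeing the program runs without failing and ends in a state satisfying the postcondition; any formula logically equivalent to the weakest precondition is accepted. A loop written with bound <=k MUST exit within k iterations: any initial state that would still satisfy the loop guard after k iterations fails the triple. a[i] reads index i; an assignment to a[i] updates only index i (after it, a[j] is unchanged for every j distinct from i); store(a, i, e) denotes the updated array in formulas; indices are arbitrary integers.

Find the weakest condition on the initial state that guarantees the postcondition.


Working backward. After the program, the postcondition a[0] + 3 ≤ -9 must hold; in canonical form it is a[0] ≤ -12.
Before n := n - v + 2: a[0] ≤ -12
Before v := n + 9: a[0] ≤ -12
Before the loop (bound <=1), unroll the exhaustion recursion (WP_0 = exit-now case; WP_j = one more guarded iteration, up to j = 1):
  WP_0: (¬(tot ≤ -3)) ∧ a[0] ≤ -12
  WP_1: (tot ≤ -3 → ((¬(tot ≤ -3)) ∧ a[0] ≤ -12)) ∧ ((¬(tot ≤ -3)) → a[0] ≤ -12)
So before the loop: (tot ≤ -3 → ((¬(tot ≤ -3)) ∧ a[0] ≤ -12)) ∧ ((¬(tot ≤ -3)) → a[0] ≤ -12)
Before n := 3*v - 5: (tot ≤ -3 → ((¬(tot ≤ -3)) ∧ a[0] ≤ -12)) ∧ ((¬(tot ≤ -3)) → a[0] ≤ -12)
Answer: WP = (tot ≤ -3 → ((¬(tot ≤ -3)) ∧ a[0] ≤ -12)) ∧ ((¬(tot ≤ -3)) → a[0] ≤ -12)
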